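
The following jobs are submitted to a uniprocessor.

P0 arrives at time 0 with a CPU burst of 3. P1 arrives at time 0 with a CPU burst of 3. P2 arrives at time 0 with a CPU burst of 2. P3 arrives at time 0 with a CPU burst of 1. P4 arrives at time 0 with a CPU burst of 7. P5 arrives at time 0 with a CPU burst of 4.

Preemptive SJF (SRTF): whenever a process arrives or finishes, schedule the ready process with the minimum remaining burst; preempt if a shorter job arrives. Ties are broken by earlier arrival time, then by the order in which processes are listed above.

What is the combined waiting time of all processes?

32

Schedule: | P3 0-1 | P2 1-3 | P0 3-6 | P1 6-9 | P5 9-13 | P4 13-20 |
Completion: P0=6  P1=9  P2=3  P3=1  P4=20  P5=13
Waiting = turnaround − burst: P0=3, P1=6, P2=1, P3=0, P4=13, P5=9
Total waiting = 3 + 6 + 1 + 0 + 13 + 9 = 32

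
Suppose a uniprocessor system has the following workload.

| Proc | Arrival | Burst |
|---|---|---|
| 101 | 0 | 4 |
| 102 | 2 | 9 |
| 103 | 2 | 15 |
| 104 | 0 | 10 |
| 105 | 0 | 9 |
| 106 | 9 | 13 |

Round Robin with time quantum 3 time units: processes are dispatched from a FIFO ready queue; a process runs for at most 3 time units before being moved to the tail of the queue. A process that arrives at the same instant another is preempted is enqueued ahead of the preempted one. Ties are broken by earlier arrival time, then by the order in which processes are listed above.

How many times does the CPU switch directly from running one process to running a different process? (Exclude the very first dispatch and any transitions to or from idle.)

21

Timeline: | 101 0-3 | 104 3-6 | 105 6-9 | 102 9-12 | 103 12-15 | 101 15-16 | 104 16-19 | 106 19-22 | 105 22-25 | 102 25-28 | 103 28-31 | 104 31-34 | 106 34-37 | 105 37-40 | 102 40-43 | 103 43-46 | 104 46-47 | 106 47-50 | 103 50-53 | 106 53-56 | 103 56-59 | 106 59-60 |
Completion: 101=16  102=43  103=59  104=47  105=40  106=60
Turnaround (C−A): 101=16  102=41  103=57  104=47  105=40  106=51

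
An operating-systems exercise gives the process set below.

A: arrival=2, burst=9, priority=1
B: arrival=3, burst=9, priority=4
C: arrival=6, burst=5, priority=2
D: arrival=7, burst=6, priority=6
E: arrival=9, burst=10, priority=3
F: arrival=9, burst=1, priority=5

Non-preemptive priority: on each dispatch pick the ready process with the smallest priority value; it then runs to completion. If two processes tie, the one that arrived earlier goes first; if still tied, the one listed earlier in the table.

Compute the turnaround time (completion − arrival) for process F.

Timeline: | idle 0-2 | A 2-11 | C 11-16 | E 16-26 | B 26-35 | F 35-36 | D 36-42 |
Completion: A=11  B=35  C=16  D=42  E=26  F=36
Turnaround (C−A): A=9  B=32  C=10  D=35  E=17  F=27
Turnaround(F) = completion − arrival = 36 − 9 = 27

27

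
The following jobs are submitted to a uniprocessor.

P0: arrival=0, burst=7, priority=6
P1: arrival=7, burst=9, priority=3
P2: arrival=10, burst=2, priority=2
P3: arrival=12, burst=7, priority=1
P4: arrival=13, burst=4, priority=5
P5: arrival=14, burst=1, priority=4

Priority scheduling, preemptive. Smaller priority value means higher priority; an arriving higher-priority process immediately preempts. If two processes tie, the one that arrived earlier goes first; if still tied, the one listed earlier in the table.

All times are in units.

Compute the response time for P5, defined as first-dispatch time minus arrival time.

Gantt: | P0 0-7 | P1 7-10 | P2 10-12 | P3 12-19 | P1 19-25 | P5 25-26 | P4 26-30 |
Completion: P0=7  P1=25  P2=12  P3=19  P4=30  P5=26
Turnaround (C−A): P0=7  P1=18  P2=2  P3=7  P4=17  P5=12
Response(P5) = first start − arrival = 25 − 14 = 11

11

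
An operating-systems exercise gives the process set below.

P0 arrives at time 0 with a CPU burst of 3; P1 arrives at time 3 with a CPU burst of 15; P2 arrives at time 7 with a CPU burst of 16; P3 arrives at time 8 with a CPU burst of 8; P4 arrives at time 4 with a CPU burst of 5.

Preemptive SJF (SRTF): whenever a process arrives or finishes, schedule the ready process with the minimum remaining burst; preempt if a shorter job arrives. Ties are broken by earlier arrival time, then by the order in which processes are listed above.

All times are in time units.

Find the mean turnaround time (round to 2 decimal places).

17.00

Timeline: | P0 0-3 | P1 3-4 | P4 4-9 | P3 9-17 | P1 17-31 | P2 31-47 |
Completion: P0=3  P1=31  P2=47  P3=17  P4=9
Turnaround (C−A): P0=3  P1=28  P2=40  P3=9  P4=5
Turnaround times: P0=3, P1=28, P2=40, P3=9, P4=5
Average turnaround = (3+28+40+9+5) / 5 = 85/5 = 17.00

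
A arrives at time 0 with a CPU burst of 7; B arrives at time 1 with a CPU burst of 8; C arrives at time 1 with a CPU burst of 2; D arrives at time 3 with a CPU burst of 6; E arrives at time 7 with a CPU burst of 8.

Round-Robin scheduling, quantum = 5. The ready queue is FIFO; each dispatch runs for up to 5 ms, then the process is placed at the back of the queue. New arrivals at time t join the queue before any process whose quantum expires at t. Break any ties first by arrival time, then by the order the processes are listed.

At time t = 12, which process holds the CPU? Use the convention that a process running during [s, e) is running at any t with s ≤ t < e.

D

Gantt: | A 0-5 | B 5-10 | C 10-12 | D 12-17 | A 17-19 | E 19-24 | B 24-27 | D 27-28 | E 28-31 |
Completion: A=19  B=27  C=12  D=28  E=31
Turnaround (C−A): A=19  B=26  C=11  D=25  E=24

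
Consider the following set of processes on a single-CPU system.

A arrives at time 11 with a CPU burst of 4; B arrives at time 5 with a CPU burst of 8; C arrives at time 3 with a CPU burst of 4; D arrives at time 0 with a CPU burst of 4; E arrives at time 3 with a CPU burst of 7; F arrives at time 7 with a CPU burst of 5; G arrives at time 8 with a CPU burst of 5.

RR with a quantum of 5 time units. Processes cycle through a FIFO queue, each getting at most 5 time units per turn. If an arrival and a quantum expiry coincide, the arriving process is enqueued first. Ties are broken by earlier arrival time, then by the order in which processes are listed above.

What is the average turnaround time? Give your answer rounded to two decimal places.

18.43

Schedule: | D 0-4 | C 4-8 | E 8-13 | B 13-18 | F 18-23 | G 23-28 | A 28-32 | E 32-34 | B 34-37 |
Completion: A=32  B=37  C=8  D=4  E=34  F=23  G=28
Turnaround (C−A): A=21  B=32  C=5  D=4  E=31  F=16  G=20
Turnaround times: A=21, B=32, C=5, D=4, E=31, F=16, G=20
Average turnaround = (21+32+5+4+31+16+20) / 7 = 129/7 = 18.43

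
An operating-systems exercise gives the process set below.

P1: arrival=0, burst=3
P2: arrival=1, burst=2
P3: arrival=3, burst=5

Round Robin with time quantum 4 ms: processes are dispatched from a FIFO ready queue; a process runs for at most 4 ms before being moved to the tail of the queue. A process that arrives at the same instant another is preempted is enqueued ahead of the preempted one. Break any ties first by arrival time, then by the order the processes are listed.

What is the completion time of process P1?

Gantt: | P1 0-3 | P2 3-5 | P3 5-10 |
Completion: P1=3  P2=5  P3=10

3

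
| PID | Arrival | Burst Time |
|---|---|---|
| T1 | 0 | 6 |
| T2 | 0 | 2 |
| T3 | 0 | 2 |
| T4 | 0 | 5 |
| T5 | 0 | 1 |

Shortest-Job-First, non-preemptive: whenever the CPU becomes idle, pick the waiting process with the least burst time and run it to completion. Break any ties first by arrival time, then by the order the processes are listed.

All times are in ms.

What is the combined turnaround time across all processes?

35

Gantt: | T5 0-1 | T2 1-3 | T3 3-5 | T4 5-10 | T1 10-16 |
Completion: T1=16  T2=3  T3=5  T4=10  T5=1
Turnaround = completion − arrival: T1=16, T2=3, T3=5, T4=10, T5=1
Total turnaround = 16 + 3 + 5 + 10 + 1 = 35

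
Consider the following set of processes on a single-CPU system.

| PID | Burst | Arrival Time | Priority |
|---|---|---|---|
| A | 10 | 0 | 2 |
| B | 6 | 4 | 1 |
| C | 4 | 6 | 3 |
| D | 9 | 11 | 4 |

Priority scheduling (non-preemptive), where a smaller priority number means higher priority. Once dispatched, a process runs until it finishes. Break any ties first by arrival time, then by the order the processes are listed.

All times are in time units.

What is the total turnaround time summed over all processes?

54

Schedule: | A 0-10 | B 10-16 | C 16-20 | D 20-29 |
Completion: A=10  B=16  C=20  D=29
Turnaround = completion − arrival: A=10, B=12, C=14, D=18
Total turnaround = 10 + 12 + 14 + 18 = 54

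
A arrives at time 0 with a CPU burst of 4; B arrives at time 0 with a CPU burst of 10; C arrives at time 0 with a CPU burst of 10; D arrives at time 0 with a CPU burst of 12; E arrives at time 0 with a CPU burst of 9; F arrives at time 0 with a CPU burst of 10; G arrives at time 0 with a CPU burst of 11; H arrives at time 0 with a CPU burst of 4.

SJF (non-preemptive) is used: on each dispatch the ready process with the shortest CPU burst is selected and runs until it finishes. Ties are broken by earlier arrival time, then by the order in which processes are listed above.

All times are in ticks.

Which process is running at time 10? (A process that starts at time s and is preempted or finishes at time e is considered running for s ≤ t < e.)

E

Timeline: | A 0-4 | H 4-8 | E 8-17 | B 17-27 | C 27-37 | F 37-47 | G 47-58 | D 58-70 |
Completion: A=4  B=27  C=37  D=70  E=17  F=47  G=58  H=8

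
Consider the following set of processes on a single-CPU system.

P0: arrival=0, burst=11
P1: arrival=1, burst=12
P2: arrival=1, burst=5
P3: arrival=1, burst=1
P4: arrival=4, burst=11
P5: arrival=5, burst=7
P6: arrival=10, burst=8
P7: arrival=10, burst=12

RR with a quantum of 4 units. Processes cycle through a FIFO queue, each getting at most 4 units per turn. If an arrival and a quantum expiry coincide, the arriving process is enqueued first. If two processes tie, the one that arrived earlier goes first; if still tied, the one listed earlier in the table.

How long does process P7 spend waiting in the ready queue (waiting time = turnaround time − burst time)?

Schedule: | P0 0-4 | P1 4-8 | P2 8-12 | P3 12-13 | P4 13-17 | P0 17-21 | P5 21-25 | P1 25-29 | P6 29-33 | P7 33-37 | P2 37-38 | P4 38-42 | P0 42-45 | P5 45-48 | P1 48-52 | P6 52-56 | P7 56-60 | P4 60-63 | P7 63-67 |
Completion: P0=45  P1=52  P2=38  P3=13  P4=63  P5=48  P6=56  P7=67
Turnaround (C−A): P0=45  P1=51  P2=37  P3=12  P4=59  P5=43  P6=46  P7=57
Waiting(P7) = turnaround − burst = 57 − 12 = 45

45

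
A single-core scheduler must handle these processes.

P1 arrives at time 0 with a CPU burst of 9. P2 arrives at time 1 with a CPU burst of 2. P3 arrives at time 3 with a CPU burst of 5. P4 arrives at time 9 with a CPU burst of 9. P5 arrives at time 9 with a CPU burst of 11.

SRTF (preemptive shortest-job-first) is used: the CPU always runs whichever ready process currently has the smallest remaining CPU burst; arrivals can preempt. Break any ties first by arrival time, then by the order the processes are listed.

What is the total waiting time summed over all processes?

30

Gantt: | P1 0-1 | P2 1-3 | P3 3-8 | P1 8-16 | P4 16-25 | P5 25-36 |
Completion: P1=16  P2=3  P3=8  P4=25  P5=36
Waiting = turnaround − burst: P1=7, P2=0, P3=0, P4=7, P5=16
Total waiting = 7 + 0 + 0 + 7 + 16 = 30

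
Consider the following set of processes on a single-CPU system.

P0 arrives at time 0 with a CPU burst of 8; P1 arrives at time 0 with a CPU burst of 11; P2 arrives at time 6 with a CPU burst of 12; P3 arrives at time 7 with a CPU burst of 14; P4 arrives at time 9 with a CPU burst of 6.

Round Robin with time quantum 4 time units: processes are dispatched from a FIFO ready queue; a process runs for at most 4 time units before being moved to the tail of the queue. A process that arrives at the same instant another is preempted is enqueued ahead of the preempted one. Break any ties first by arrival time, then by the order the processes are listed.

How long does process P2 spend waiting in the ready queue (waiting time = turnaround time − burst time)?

Gantt: | P0 0-4 | P1 4-8 | P0 8-12 | P2 12-16 | P3 16-20 | P1 20-24 | P4 24-28 | P2 28-32 | P3 32-36 | P1 36-39 | P4 39-41 | P2 41-45 | P3 45-51 |
Completion: P0=12  P1=39  P2=45  P3=51  P4=41
Waiting(P2) = turnaround − burst = 39 − 12 = 27

27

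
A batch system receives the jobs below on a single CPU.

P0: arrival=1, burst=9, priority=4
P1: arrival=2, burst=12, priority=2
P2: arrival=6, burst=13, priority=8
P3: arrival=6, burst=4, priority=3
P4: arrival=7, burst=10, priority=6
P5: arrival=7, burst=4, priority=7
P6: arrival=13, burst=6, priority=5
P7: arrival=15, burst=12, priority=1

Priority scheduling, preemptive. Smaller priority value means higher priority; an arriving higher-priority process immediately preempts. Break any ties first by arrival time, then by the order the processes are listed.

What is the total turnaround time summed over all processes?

279

Schedule: | idle 0-1 | P0 1-2 | P1 2-14 | P3 14-15 | P7 15-27 | P3 27-30 | P0 30-38 | P6 38-44 | P4 44-54 | P5 54-58 | P2 58-71 |
Completion: P0=38  P1=14  P2=71  P3=30  P4=54  P5=58  P6=44  P7=27
Turnaround (C−A): P0=37  P1=12  P2=65  P3=24  P4=47  P5=51  P6=31  P7=12
Turnaround = completion − arrival: P0=37, P1=12, P2=65, P3=24, P4=47, P5=51, P6=31, P7=12
Total turnaround = 37 + 12 + 65 + 24 + 47 + 51 + 31 + 12 = 279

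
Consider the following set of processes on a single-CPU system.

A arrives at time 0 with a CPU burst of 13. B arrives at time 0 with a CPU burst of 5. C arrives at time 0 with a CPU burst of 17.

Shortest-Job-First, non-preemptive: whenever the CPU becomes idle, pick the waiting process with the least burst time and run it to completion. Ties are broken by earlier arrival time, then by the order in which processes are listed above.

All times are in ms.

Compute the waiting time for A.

5

Schedule: | B 0-5 | A 5-18 | C 18-35 |
Completion: A=18  B=5  C=35
Turnaround (C−A): A=18  B=5  C=35
Waiting(A) = turnaround − burst = 18 − 13 = 5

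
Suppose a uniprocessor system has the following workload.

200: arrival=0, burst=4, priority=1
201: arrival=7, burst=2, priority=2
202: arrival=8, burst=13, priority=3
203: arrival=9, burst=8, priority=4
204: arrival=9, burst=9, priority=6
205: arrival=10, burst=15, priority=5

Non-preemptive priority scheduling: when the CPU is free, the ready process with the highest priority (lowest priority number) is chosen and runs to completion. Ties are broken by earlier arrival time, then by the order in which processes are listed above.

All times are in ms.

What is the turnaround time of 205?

Timeline: | 200 0-4 | idle 4-7 | 201 7-9 | 202 9-22 | 203 22-30 | 205 30-45 | 204 45-54 |
Completion: 200=4  201=9  202=22  203=30  204=54  205=45
Turnaround (C−A): 200=4  201=2  202=14  203=21  204=45  205=35
Turnaround(205) = completion − arrival = 45 − 10 = 35

35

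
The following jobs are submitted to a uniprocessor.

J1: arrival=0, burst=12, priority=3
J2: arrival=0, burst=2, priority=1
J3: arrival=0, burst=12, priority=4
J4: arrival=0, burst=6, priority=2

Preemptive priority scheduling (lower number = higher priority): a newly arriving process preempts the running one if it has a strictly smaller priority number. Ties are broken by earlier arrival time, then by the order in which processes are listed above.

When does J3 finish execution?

Schedule: | J2 0-2 | J4 2-8 | J1 8-20 | J3 20-32 |
Completion: J1=20  J2=2  J3=32  J4=8

32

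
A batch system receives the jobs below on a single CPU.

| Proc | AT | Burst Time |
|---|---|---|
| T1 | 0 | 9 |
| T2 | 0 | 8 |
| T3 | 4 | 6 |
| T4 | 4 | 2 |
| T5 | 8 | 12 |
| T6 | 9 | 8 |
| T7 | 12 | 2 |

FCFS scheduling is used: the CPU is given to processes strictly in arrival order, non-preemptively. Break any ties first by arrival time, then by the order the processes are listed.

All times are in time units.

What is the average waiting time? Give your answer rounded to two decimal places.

Schedule: | T1 0-9 | T2 9-17 | T3 17-23 | T4 23-25 | T5 25-37 | T6 37-45 | T7 45-47 |
Completion: T1=9  T2=17  T3=23  T4=25  T5=37  T6=45  T7=47
Waiting times: T1=0, T2=9, T3=13, T4=19, T5=17, T6=28, T7=33
Average waiting = (0+9+13+19+17+28+33) / 7 = 119/7 = 17.00

17.00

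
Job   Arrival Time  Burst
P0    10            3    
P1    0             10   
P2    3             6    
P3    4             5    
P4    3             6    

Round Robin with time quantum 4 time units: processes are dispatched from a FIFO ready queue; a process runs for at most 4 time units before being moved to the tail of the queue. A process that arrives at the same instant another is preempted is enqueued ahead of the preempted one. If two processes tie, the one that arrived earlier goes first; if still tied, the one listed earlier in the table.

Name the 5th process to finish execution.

Schedule: | P1 0-4 | P2 4-8 | P4 8-12 | P3 12-16 | P1 16-20 | P2 20-22 | P0 22-25 | P4 25-27 | P3 27-28 | P1 28-30 |
Completion: P0=25  P1=30  P2=22  P3=28  P4=27
Finish order: P2 → P0 → P4 → P3 → P1

P1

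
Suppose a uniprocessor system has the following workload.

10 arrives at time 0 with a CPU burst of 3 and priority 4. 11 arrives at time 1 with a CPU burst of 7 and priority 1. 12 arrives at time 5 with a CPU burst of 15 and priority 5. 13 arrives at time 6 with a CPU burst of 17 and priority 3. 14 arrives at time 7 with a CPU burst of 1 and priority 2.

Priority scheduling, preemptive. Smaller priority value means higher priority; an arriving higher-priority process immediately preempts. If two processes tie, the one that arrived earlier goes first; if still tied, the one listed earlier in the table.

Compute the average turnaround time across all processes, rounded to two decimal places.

Timeline: | 10 0-1 | 11 1-8 | 14 8-9 | 13 9-26 | 10 26-28 | 12 28-43 |
Completion: 10=28  11=8  12=43  13=26  14=9
Turnaround (C−A): 10=28  11=7  12=38  13=20  14=2
Turnaround times: 10=28, 11=7, 12=38, 13=20, 14=2
Average turnaround = (28+7+38+20+2) / 5 = 95/5 = 19.00

19.00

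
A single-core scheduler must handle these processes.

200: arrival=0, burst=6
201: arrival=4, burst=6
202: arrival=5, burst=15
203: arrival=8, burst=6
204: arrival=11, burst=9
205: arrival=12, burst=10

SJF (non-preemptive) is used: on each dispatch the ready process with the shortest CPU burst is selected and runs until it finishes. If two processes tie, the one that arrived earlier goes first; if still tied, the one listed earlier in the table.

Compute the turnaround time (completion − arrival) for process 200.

Timeline: | 200 0-6 | 201 6-12 | 203 12-18 | 204 18-27 | 205 27-37 | 202 37-52 |
Completion: 200=6  201=12  202=52  203=18  204=27  205=37
Turnaround (C−A): 200=6  201=8  202=47  203=10  204=16  205=25
Turnaround(200) = completion − arrival = 6 − 0 = 6

6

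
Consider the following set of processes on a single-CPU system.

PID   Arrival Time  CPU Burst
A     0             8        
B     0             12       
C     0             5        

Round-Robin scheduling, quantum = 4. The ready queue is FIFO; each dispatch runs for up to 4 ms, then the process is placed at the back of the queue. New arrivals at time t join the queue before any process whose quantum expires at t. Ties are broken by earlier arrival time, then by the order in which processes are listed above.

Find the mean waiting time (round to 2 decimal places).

Gantt: | A 0-4 | B 4-8 | C 8-12 | A 12-16 | B 16-20 | C 20-21 | B 21-25 |
Completion: A=16  B=25  C=21
Turnaround (C−A): A=16  B=25  C=21
Waiting times: A=8, B=13, C=16
Average waiting = (8+13+16) / 3 = 37/3 = 12.33

12.33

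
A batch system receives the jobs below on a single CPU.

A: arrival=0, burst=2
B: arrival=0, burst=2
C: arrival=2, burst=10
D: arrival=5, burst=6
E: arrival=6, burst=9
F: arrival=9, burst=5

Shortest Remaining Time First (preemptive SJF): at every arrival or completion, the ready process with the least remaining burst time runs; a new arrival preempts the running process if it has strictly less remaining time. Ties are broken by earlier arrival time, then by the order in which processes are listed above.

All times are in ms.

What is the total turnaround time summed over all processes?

70

Schedule: | A 0-2 | B 2-4 | C 4-5 | D 5-11 | F 11-16 | C 16-25 | E 25-34 |
Completion: A=2  B=4  C=25  D=11  E=34  F=16
Turnaround = completion − arrival: A=2, B=4, C=23, D=6, E=28, F=7
Total turnaround = 2 + 4 + 23 + 6 + 28 + 7 = 70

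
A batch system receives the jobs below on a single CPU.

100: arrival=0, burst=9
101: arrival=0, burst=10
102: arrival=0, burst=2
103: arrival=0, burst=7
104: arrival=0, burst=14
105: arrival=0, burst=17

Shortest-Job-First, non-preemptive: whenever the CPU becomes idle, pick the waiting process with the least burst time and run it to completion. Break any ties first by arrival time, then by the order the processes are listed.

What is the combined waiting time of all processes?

Timeline: | 102 0-2 | 103 2-9 | 100 9-18 | 101 18-28 | 104 28-42 | 105 42-59 |
Completion: 100=18  101=28  102=2  103=9  104=42  105=59
Turnaround (C−A): 100=18  101=28  102=2  103=9  104=42  105=59
Waiting = turnaround − burst: 100=9, 101=18, 102=0, 103=2, 104=28, 105=42
Total waiting = 9 + 18 + 0 + 2 + 28 + 42 = 99

99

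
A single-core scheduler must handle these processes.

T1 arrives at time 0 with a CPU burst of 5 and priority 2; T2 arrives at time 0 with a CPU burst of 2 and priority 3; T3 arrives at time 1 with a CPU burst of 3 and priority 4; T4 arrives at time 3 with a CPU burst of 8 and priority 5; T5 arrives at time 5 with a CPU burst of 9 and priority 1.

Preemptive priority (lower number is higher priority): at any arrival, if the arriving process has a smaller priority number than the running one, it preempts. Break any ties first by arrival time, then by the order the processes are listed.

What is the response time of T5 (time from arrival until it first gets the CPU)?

Timeline: | T1 0-5 | T5 5-14 | T2 14-16 | T3 16-19 | T4 19-27 |
Completion: T1=5  T2=16  T3=19  T4=27  T5=14
Response(T5) = first start − arrival = 5 − 5 = 0

0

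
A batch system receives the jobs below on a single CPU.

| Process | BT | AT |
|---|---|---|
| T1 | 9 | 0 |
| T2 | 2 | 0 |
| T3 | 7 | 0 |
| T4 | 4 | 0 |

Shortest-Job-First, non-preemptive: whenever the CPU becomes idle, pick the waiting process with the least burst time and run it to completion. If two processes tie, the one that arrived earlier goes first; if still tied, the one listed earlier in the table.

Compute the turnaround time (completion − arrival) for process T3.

Gantt: | T2 0-2 | T4 2-6 | T3 6-13 | T1 13-22 |
Completion: T1=22  T2=2  T3=13  T4=6
Turnaround (C−A): T1=22  T2=2  T3=13  T4=6
Turnaround(T3) = completion − arrival = 13 − 0 = 13

13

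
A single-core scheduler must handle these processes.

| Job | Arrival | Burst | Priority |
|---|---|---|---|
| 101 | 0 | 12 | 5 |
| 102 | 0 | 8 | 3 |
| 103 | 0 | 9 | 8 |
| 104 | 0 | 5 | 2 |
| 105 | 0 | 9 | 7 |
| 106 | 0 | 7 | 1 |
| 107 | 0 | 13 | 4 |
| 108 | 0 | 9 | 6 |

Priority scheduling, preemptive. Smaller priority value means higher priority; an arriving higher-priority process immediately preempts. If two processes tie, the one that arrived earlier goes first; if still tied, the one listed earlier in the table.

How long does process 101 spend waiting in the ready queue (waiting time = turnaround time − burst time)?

Timeline: | 106 0-7 | 104 7-12 | 102 12-20 | 107 20-33 | 101 33-45 | 108 45-54 | 105 54-63 | 103 63-72 |
Completion: 101=45  102=20  103=72  104=12  105=63  106=7  107=33  108=54
Turnaround (C−A): 101=45  102=20  103=72  104=12  105=63  106=7  107=33  108=54
Waiting(101) = turnaround − burst = 45 − 12 = 33

33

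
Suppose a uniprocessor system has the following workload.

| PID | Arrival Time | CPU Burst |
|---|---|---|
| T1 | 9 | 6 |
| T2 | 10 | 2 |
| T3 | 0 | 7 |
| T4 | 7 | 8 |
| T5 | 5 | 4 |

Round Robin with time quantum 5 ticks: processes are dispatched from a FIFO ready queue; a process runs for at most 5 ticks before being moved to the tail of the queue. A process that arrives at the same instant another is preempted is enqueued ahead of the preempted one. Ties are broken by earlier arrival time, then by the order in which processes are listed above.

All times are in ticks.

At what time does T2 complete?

23

Timeline: | T3 0-5 | T5 5-9 | T3 9-11 | T4 11-16 | T1 16-21 | T2 21-23 | T4 23-26 | T1 26-27 |
Completion: T1=27  T2=23  T3=11  T4=26  T5=9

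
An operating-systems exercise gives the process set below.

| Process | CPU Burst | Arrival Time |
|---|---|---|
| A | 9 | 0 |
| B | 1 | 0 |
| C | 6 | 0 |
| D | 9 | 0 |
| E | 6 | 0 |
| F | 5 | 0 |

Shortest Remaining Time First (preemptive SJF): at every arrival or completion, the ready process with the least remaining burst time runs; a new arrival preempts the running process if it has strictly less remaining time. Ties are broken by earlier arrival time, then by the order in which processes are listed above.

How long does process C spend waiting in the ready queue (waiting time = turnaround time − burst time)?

6

Gantt: | B 0-1 | F 1-6 | C 6-12 | E 12-18 | A 18-27 | D 27-36 |
Completion: A=27  B=1  C=12  D=36  E=18  F=6
Turnaround (C−A): A=27  B=1  C=12  D=36  E=18  F=6
Waiting(C) = turnaround − burst = 12 − 6 = 6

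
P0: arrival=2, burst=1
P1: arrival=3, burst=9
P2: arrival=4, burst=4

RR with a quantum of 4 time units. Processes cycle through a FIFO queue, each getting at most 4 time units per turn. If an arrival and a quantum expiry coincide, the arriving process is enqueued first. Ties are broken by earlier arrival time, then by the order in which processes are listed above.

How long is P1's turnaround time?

13

Schedule: | idle 0-2 | P0 2-3 | P1 3-7 | P2 7-11 | P1 11-16 |
Completion: P0=3  P1=16  P2=11
Turnaround (C−A): P0=1  P1=13  P2=7
Turnaround(P1) = completion − arrival = 16 − 3 = 13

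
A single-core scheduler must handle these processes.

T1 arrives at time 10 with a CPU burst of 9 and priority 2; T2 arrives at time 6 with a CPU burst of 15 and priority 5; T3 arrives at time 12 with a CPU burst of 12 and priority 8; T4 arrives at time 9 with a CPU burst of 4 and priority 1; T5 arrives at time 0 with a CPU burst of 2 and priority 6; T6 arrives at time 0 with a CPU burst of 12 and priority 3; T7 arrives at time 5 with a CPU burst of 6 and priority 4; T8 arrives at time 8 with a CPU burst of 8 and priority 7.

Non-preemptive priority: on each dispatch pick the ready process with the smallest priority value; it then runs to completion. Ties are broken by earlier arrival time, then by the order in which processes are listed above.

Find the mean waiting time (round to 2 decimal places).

Schedule: | T6 0-12 | T4 12-16 | T1 16-25 | T7 25-31 | T2 31-46 | T5 46-48 | T8 48-56 | T3 56-68 |
Completion: T1=25  T2=46  T3=68  T4=16  T5=48  T6=12  T7=31  T8=56
Waiting times: T1=6, T2=25, T3=44, T4=3, T5=46, T6=0, T7=20, T8=40
Average waiting = (6+25+44+3+46+0+20+40) / 8 = 184/8 = 23.00

23.00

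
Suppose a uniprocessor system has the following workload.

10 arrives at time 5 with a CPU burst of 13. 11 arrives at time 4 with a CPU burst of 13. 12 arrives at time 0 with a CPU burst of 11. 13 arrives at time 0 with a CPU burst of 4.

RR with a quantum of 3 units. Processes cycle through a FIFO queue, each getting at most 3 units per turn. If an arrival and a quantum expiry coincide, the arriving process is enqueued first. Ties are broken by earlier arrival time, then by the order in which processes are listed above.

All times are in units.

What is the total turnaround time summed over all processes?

115

Timeline: | 12 0-3 | 13 3-6 | 12 6-9 | 11 9-12 | 10 12-15 | 13 15-16 | 12 16-19 | 11 19-22 | 10 22-25 | 12 25-27 | 11 27-30 | 10 30-33 | 11 33-36 | 10 36-39 | 11 39-40 | 10 40-41 |
Completion: 10=41  11=40  12=27  13=16
Turnaround = completion − arrival: 10=36, 11=36, 12=27, 13=16
Total turnaround = 36 + 36 + 27 + 16 = 115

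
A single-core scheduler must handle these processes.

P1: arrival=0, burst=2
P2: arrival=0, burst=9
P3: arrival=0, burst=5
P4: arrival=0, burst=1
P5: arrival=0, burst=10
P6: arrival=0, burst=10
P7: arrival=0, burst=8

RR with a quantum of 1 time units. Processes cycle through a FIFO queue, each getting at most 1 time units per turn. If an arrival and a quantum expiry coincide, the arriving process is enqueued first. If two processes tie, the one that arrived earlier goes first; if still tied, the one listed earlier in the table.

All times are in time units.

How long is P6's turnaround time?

Timeline: | P1 0-1 | P2 1-2 | P3 2-3 | P4 3-4 | P5 4-5 | P6 5-6 | P7 6-7 | P1 7-8 | P2 8-9 | P3 9-10 | P5 10-11 | P6 11-12 | P7 12-13 | P2 13-14 | P3 14-15 | P5 15-16 | P6 16-17 | P7 17-18 | P2 18-19 | P3 19-20 | P5 20-21 | P6 21-22 | P7 22-23 | P2 23-24 | P3 24-25 | P5 25-26 | P6 26-27 | P7 27-28 | P2 28-29 | P5 29-30 | P6 30-31 | P7 31-32 | P2 32-33 | P5 33-34 | P6 34-35 | P7 35-36 | P2 36-37 | P5 37-38 | P6 38-39 | P7 39-40 | P2 40-41 | P5 41-42 | P6 42-43 | P5 43-44 | P6 44-45 |
Completion: P1=8  P2=41  P3=25  P4=4  P5=44  P6=45  P7=40
Turnaround (C−A): P1=8  P2=41  P3=25  P4=4  P5=44  P6=45  P7=40
Turnaround(P6) = completion − arrival = 45 − 0 = 45

45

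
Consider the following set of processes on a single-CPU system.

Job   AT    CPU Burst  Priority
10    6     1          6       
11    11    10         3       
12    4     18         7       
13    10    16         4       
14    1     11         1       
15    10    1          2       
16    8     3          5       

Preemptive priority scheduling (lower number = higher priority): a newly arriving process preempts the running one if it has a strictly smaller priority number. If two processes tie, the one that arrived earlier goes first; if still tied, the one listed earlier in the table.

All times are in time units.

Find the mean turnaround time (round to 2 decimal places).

Schedule: | idle 0-1 | 14 1-12 | 15 12-13 | 11 13-23 | 13 23-39 | 16 39-42 | 10 42-43 | 12 43-61 |
Completion: 10=43  11=23  12=61  13=39  14=12  15=13  16=42
Turnaround (C−A): 10=37  11=12  12=57  13=29  14=11  15=3  16=34
Turnaround times: 10=37, 11=12, 12=57, 13=29, 14=11, 15=3, 16=34
Average turnaround = (37+12+57+29+11+3+34) / 7 = 183/7 = 26.14

26.14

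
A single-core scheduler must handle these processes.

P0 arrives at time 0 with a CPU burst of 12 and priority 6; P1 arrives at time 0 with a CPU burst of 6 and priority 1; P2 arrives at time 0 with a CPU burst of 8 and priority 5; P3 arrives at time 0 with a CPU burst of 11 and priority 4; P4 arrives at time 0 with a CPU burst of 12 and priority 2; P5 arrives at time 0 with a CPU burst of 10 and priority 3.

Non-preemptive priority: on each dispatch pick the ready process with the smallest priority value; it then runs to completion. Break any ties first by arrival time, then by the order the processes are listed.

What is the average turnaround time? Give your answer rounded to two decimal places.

Gantt: | P1 0-6 | P4 6-18 | P5 18-28 | P3 28-39 | P2 39-47 | P0 47-59 |
Completion: P0=59  P1=6  P2=47  P3=39  P4=18  P5=28
Turnaround times: P0=59, P1=6, P2=47, P3=39, P4=18, P5=28
Average turnaround = (59+6+47+39+18+28) / 6 = 197/6 = 32.83

32.83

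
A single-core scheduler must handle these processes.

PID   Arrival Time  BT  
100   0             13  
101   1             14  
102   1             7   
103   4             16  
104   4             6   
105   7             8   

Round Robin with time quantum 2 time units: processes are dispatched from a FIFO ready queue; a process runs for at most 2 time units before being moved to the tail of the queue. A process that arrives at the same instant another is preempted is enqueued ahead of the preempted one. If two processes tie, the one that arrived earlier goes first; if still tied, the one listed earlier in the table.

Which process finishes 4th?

100

Timeline: | 100 0-2 | 101 2-4 | 102 4-6 | 100 6-8 | 103 8-10 | 104 10-12 | 101 12-14 | 102 14-16 | 105 16-18 | 100 18-20 | 103 20-22 | 104 22-24 | 101 24-26 | 102 26-28 | 105 28-30 | 100 30-32 | 103 32-34 | 104 34-36 | 101 36-38 | 102 38-39 | 105 39-41 | 100 41-43 | 103 43-45 | 101 45-47 | 105 47-49 | 100 49-51 | 103 51-53 | 101 53-55 | 100 55-56 | 103 56-58 | 101 58-60 | 103 60-64 |
Completion: 100=56  101=60  102=39  103=64  104=36  105=49
Finish order: 104 → 102 → 105 → 100 → 101 → 103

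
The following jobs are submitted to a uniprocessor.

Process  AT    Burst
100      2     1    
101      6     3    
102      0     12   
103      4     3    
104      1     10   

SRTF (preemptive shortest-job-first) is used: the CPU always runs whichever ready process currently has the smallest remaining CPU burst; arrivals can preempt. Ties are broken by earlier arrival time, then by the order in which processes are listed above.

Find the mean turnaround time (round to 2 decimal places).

10.80

Schedule: | 102 0-1 | 104 1-2 | 100 2-3 | 104 3-4 | 103 4-7 | 101 7-10 | 104 10-18 | 102 18-29 |
Completion: 100=3  101=10  102=29  103=7  104=18
Turnaround (C−A): 100=1  101=4  102=29  103=3  104=17
Turnaround times: 100=1, 101=4, 102=29, 103=3, 104=17
Average turnaround = (1+4+29+3+17) / 5 = 54/5 = 10.80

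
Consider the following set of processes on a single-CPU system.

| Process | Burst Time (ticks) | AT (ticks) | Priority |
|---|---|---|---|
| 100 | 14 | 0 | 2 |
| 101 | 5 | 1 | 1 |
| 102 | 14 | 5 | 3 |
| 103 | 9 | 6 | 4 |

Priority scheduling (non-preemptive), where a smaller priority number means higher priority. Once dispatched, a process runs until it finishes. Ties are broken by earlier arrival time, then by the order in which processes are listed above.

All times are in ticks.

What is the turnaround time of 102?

Timeline: | 100 0-14 | 101 14-19 | 102 19-33 | 103 33-42 |
Completion: 100=14  101=19  102=33  103=42
Turnaround (C−A): 100=14  101=18  102=28  103=36
Turnaround(102) = completion − arrival = 33 − 5 = 28

28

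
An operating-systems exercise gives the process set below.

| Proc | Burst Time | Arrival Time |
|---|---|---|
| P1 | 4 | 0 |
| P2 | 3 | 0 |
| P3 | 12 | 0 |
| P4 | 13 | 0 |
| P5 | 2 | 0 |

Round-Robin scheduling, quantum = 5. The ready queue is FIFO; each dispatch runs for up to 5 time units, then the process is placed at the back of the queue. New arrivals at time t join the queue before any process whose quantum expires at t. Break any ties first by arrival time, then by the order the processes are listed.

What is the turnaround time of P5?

19

Gantt: | P1 0-4 | P2 4-7 | P3 7-12 | P4 12-17 | P5 17-19 | P3 19-24 | P4 24-29 | P3 29-31 | P4 31-34 |
Completion: P1=4  P2=7  P3=31  P4=34  P5=19
Turnaround(P5) = completion − arrival = 19 − 0 = 19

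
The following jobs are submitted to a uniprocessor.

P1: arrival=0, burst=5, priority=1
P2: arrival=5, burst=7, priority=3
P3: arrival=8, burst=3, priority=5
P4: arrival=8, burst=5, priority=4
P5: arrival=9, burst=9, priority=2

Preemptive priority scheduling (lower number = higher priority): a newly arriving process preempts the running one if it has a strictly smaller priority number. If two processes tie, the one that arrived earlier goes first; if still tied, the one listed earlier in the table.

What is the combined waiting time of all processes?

Gantt: | P1 0-5 | P2 5-9 | P5 9-18 | P2 18-21 | P4 21-26 | P3 26-29 |
Completion: P1=5  P2=21  P3=29  P4=26  P5=18
Waiting = turnaround − burst: P1=0, P2=9, P3=18, P4=13, P5=0
Total waiting = 0 + 9 + 18 + 13 + 0 = 40

40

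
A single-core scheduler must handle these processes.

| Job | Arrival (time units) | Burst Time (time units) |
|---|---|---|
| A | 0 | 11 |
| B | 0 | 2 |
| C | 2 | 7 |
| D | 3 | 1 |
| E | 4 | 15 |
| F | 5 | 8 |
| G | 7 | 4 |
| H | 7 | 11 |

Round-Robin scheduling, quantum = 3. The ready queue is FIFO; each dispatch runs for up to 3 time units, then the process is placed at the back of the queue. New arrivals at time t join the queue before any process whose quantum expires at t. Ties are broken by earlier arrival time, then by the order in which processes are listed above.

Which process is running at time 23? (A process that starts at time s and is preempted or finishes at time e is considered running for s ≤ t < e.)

Schedule: | A 0-3 | B 3-5 | C 5-8 | D 8-9 | A 9-12 | E 12-15 | F 15-18 | G 18-21 | H 21-24 | C 24-27 | A 27-30 | E 30-33 | F 33-36 | G 36-37 | H 37-40 | C 40-41 | A 41-43 | E 43-46 | F 46-48 | H 48-51 | E 51-54 | H 54-56 | E 56-59 |
Completion: A=43  B=5  C=41  D=9  E=59  F=48  G=37  H=56

H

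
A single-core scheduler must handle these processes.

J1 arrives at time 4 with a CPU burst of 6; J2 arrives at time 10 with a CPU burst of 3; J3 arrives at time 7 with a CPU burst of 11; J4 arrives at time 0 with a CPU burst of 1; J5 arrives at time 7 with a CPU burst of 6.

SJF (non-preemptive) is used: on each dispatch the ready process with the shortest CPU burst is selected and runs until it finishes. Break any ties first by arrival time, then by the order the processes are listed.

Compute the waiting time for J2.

Schedule: | J4 0-1 | idle 1-4 | J1 4-10 | J2 10-13 | J5 13-19 | J3 19-30 |
Completion: J1=10  J2=13  J3=30  J4=1  J5=19
Turnaround (C−A): J1=6  J2=3  J3=23  J4=1  J5=12
Waiting(J2) = turnaround − burst = 3 − 3 = 0

0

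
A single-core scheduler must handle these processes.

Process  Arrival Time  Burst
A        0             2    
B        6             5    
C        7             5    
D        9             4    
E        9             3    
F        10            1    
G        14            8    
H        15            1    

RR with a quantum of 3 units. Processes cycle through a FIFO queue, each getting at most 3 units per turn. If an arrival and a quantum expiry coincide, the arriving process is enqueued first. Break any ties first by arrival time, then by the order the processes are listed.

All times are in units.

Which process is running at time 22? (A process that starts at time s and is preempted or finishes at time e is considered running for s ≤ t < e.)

C

Gantt: | A 0-2 | idle 2-6 | B 6-9 | C 9-12 | D 12-15 | E 15-18 | B 18-20 | F 20-21 | C 21-23 | G 23-26 | H 26-27 | D 27-28 | G 28-33 |
Completion: A=2  B=20  C=23  D=28  E=18  F=21  G=33  H=27
Turnaround (C−A): A=2  B=14  C=16  D=19  E=9  F=11  G=19  H=12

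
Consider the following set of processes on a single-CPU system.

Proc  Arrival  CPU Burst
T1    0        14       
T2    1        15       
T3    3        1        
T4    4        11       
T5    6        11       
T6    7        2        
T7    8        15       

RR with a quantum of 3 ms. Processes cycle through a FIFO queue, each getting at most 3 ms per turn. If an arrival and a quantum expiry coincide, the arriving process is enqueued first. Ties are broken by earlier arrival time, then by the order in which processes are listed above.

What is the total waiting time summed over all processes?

Schedule: | T1 0-3 | T2 3-6 | T3 6-7 | T1 7-10 | T4 10-13 | T5 13-16 | T2 16-19 | T6 19-21 | T7 21-24 | T1 24-27 | T4 27-30 | T5 30-33 | T2 33-36 | T7 36-39 | T1 39-42 | T4 42-45 | T5 45-48 | T2 48-51 | T7 51-54 | T1 54-56 | T4 56-58 | T5 58-60 | T2 60-63 | T7 63-69 |
Completion: T1=56  T2=63  T3=7  T4=58  T5=60  T6=21  T7=69
Turnaround (C−A): T1=56  T2=62  T3=4  T4=54  T5=54  T6=14  T7=61
Waiting = turnaround − burst: T1=42, T2=47, T3=3, T4=43, T5=43, T6=12, T7=46
Total waiting = 42 + 47 + 3 + 43 + 43 + 12 + 46 = 236

236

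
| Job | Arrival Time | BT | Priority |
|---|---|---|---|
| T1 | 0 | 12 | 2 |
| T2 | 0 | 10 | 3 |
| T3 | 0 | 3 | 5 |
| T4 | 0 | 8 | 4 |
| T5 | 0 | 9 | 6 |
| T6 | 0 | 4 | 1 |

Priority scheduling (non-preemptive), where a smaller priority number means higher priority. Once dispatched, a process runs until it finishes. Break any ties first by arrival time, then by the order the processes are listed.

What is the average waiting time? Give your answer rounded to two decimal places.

19.50

Gantt: | T6 0-4 | T1 4-16 | T2 16-26 | T4 26-34 | T3 34-37 | T5 37-46 |
Completion: T1=16  T2=26  T3=37  T4=34  T5=46  T6=4
Turnaround (C−A): T1=16  T2=26  T3=37  T4=34  T5=46  T6=4
Waiting times: T1=4, T2=16, T3=34, T4=26, T5=37, T6=0
Average waiting = (4+16+34+26+37+0) / 6 = 117/6 = 19.50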